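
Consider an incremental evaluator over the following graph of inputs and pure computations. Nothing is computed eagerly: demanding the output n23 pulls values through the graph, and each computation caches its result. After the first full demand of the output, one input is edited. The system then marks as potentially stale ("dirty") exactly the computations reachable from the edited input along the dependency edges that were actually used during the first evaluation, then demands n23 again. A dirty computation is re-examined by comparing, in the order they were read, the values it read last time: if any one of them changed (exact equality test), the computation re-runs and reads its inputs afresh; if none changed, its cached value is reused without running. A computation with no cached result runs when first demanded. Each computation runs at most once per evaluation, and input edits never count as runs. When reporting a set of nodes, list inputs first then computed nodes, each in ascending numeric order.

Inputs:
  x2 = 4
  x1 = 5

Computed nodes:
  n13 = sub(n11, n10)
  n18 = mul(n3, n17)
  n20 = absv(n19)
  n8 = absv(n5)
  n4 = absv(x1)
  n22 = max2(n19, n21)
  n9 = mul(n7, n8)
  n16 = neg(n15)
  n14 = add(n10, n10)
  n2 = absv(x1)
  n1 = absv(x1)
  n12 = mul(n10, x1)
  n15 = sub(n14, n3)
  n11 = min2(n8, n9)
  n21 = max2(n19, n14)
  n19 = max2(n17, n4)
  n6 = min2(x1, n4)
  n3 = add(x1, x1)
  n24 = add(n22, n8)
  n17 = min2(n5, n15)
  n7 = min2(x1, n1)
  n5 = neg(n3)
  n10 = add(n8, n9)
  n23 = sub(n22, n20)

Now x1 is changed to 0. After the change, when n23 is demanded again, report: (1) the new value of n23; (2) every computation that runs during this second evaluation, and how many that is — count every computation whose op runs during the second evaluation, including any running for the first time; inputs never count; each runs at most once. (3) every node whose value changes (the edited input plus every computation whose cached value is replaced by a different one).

n23 now evaluates to 0.
Run set: n1, n3, n4, n5, n7, n8, n9, n10, n14, n15, n17, n19, n20, n21, n22, n23 (16 run).
Changed values: x1, n1, n3, n4, n5, n7, n8, n9, n10, n14, n15, n17, n19, n20, n21, n22, n23.

Initial pass — values computed on the first demand:
  n1 = absv(5) = 5
  n3 = add(5, 5) = 10
  n4 = absv(5) = 5
  n5 = neg(10) = -10
  n7 = min2(5, 5) = 5
  n8 = absv(-10) = 10
  n9 = mul(5, 10) = 50
  n10 = add(10, 50) = 60
  n14 = add(60, 60) = 120
  n15 = sub(120, 10) = 110
  n17 = min2(-10, 110) = -10
  n19 = max2(-10, 5) = 5
  n20 = absv(5) = 5
  n21 = max2(5, 120) = 120
  n22 = max2(5, 120) = 120
  n23 = sub(120, 5) = 115

Second demand — change propagation:
  n1: re-runs because x1 5->0; new result 0.
  n3: re-runs because x1 5->0; x1 5->0; new result 0.
  n4: re-runs because x1 5->0; new result 0.
  n5: re-runs because n3 10->0; new result 0.
  n7: re-runs because x1 5->0; n1 5->0; new result 0.
  n8: re-runs because n5 -10->0; new result 0.
  n9: re-runs because n7 5->0; n8 10->0; new result 0.
  n10: re-runs because n8 10->0; n9 50->0; new result 0.
  n14: re-runs because n10 60->0; n10 60->0; new result 0.
  n15: re-runs because n14 120->0; n3 10->0; new result 0.
  n17: re-runs because n5 -10->0; n15 110->0; new result 0.
  n19: re-runs because n17 -10->0; n4 5->0; new result 0.
  n20: re-runs because n19 5->0; new result 0.
  n21: re-runs because n19 5->0; n14 120->0; new result 0.
  n22: re-runs because n19 5->0; n21 120->0; new result 0.
  n23: re-runs because n22 120->0; n20 5->0; new result 0.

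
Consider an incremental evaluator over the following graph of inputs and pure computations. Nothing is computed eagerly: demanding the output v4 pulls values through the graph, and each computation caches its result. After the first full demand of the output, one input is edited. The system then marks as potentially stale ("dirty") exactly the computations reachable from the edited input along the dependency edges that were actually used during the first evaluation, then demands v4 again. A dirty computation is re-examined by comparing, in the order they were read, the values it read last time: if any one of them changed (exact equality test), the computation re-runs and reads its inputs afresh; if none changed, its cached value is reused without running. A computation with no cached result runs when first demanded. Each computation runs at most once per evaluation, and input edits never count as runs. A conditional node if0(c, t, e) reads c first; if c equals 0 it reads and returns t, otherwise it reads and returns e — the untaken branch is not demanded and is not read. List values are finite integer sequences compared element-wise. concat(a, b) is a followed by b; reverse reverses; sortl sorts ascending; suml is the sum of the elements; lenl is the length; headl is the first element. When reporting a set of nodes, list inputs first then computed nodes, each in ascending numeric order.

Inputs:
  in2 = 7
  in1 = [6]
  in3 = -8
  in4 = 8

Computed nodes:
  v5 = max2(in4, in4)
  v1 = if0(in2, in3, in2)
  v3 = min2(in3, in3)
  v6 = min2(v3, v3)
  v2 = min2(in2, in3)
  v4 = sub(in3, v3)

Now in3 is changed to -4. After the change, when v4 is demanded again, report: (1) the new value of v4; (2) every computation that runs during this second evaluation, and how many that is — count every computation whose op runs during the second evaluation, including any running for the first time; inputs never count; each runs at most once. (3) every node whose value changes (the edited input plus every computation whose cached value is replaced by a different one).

Initial pass — values computed on the first demand:
  v3 = min2(-8, -8) = -8
  v4 = sub(-8, -8) = 0

Second demand — change propagation:
  v3: re-runs because in3 -8->-4; in3 -8->-4; new result -4.
  v4: re-runs because in3 -8->-4; v3 -8->-4; new result 0 (unchanged).

v4 now evaluates to 0.
Run set: v3, v4 (2 run).
Changed values: in3, v3.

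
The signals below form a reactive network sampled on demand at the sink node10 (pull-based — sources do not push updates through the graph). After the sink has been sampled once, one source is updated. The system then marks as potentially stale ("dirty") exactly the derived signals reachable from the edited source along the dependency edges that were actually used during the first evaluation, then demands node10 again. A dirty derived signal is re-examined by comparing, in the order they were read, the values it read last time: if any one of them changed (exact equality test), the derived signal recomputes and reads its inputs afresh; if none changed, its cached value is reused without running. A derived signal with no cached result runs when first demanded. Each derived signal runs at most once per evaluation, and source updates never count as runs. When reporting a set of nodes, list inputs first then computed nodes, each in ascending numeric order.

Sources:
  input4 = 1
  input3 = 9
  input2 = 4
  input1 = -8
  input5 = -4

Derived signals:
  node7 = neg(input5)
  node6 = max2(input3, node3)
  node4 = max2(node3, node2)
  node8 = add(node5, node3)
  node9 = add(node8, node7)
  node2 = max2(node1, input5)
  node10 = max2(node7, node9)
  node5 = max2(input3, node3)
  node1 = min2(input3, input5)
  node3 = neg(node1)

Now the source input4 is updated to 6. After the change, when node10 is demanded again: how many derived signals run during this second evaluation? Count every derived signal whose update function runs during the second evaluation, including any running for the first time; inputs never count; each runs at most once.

Initial pass — values computed on the first demand:
  node1 = min2(9, -4) = -4
  node3 = neg(-4) = 4
  node5 = max2(9, 4) = 9
  node7 = neg(-4) = 4
  node8 = add(9, 4) = 13
  node9 = add(13, 4) = 17
  node10 = max2(4, 17) = 17

Second demand — change propagation:
  no demanded computation ever read input4, so the edit dirties nothing and nothing runs.

The important point: nothing the output needs ever reads input4, so the edit is invisible to it.

Run set: none (0 run).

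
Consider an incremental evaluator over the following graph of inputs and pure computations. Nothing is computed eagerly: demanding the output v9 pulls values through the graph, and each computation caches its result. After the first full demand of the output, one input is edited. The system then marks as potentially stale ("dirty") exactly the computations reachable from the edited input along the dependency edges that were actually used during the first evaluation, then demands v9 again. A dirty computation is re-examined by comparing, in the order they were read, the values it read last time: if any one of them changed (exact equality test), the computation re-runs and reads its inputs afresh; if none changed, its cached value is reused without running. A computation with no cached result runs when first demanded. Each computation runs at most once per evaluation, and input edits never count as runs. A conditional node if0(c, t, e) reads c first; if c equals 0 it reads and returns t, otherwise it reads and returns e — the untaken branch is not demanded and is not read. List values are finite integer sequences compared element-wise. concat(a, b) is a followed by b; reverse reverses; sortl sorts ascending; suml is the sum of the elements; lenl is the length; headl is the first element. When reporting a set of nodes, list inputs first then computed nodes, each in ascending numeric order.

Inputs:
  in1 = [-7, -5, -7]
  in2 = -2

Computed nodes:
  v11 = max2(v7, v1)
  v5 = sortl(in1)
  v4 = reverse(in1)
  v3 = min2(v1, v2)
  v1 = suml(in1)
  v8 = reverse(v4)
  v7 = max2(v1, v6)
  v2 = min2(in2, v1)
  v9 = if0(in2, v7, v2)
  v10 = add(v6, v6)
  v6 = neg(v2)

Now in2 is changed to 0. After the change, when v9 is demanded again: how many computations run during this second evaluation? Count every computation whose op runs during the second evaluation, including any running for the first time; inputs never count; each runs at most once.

Initial pass — values computed on the first demand:
  v1 = suml([-7, -5, -7]) = -19
  v2 = min2(-2, -19) = -19
  v9 = if0(in2=-2 -> else branch v2) = -19

Second demand — change propagation:
  v2: re-runs because in2 -2->0; new result -19 (unchanged).
  v6: newly demanded (no cache) — executes and yields 19.
  v7: newly demanded (no cache) — executes and yields 19.
  v9: re-runs because in2 -2->0; new result 19.

The important point: the flipped condition pulls in fresh nodes; v6, v7 run for the first time.

Run set: v2, v6, v7, v9 (4 run).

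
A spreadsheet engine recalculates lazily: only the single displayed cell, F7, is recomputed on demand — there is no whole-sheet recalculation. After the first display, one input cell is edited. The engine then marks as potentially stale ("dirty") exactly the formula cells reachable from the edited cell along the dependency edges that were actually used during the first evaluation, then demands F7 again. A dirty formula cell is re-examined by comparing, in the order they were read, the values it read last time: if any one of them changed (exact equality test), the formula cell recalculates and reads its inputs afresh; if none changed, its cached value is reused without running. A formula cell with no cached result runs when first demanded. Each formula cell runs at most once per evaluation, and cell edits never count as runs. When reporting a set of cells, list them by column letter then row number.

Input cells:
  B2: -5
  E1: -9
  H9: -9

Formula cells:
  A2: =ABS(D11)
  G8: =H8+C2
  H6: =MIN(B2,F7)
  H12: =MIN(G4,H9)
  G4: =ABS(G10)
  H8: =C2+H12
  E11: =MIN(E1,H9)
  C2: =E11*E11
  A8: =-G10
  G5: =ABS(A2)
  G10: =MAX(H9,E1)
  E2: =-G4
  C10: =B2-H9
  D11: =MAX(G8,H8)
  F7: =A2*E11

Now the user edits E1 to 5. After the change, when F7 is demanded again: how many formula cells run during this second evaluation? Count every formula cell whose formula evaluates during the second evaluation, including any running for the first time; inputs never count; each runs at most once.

Formula cells that run: E11, G4, G10, H12 — 4 in total.
Key observation: the cutoff stops propagation at C2 — its inputs' values are unchanged, so it reuses its cache.

First evaluation (everything demanded from the output):
  E11 = MIN(-9, -9) = -9
  C2 = -9 * -9 = 81
  G10 = MAX(-9, -9) = -9
  G4 = ABS(-9) = 9
  H12 = MIN(9, -9) = -9
  H8 = 81 + -9 = 72
  G8 = 72 + 81 = 153
  D11 = MAX(153, 72) = 153
  A2 = ABS(153) = 153
  F7 = 153 * -9 = -1377

Propagation after the edit:
  E11: runs — E1 -9->5; result -9 (same value as before).
  C2: checked — values it read are unchanged (E11 unchanged, E11 unchanged); reused cached 81 without running.
  G10: runs — E1 -9->5; result 5.
  G4: runs — G10 -9->5; result 5.
  H12: runs — G4 9->5; result -9 (same value as before).
  H8: checked — values it read are unchanged (C2 unchanged, H12 unchanged); reused cached 72 without running.
  G8: checked — values it read are unchanged (H8 unchanged, C2 unchanged); reused cached 153 without running.
  D11: checked — values it read are unchanged (G8 unchanged, H8 unchanged); reused cached 153 without running.
  A2: checked — values it read are unchanged (D11 unchanged); reused cached 153 without running.
  F7: checked — values it read are unchanged (A2 unchanged, E11 unchanged); reused cached -1377 without running.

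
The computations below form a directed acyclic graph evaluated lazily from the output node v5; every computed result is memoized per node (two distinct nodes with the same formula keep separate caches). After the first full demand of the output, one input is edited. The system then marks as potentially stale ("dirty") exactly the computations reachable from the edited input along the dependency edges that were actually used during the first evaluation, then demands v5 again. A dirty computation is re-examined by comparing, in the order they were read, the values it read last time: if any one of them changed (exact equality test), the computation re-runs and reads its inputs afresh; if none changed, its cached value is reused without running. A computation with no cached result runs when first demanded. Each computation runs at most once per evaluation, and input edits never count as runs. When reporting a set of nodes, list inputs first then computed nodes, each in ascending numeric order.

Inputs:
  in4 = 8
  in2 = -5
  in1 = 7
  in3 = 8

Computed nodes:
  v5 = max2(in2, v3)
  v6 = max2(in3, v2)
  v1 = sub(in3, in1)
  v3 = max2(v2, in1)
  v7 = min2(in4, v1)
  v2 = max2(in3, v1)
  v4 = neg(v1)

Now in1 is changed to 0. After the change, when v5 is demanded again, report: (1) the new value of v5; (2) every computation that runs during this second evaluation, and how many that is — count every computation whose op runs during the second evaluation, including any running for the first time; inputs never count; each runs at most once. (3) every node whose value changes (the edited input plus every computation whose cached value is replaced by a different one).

First demand of the output computes:
  v1 = sub(8, 7) = 1
  v2 = max2(8, 1) = 8
  v3 = max2(8, 7) = 8
  v5 = max2(-5, 8) = 8

After the edit, cleaning proceeds:
  v1: a read changed (in1 7->0) — executes, giving 8.
  v2: a read changed (v1 1->8) — executes, giving 8 — identical to its old value.
  v3: a read changed (in1 7->0) — executes, giving 8 — identical to its old value.
  v5: dirty, but its reads are unchanged (in2 unchanged, v3 unchanged); cached 8 stands.

Note where the cutoff bites: v5 is checked, finds nothing changed, and keeps its cache.

Demanding v5 again yields 8.
3 computations run: v1, v2, v3.
The nodes whose values change: in1, v1.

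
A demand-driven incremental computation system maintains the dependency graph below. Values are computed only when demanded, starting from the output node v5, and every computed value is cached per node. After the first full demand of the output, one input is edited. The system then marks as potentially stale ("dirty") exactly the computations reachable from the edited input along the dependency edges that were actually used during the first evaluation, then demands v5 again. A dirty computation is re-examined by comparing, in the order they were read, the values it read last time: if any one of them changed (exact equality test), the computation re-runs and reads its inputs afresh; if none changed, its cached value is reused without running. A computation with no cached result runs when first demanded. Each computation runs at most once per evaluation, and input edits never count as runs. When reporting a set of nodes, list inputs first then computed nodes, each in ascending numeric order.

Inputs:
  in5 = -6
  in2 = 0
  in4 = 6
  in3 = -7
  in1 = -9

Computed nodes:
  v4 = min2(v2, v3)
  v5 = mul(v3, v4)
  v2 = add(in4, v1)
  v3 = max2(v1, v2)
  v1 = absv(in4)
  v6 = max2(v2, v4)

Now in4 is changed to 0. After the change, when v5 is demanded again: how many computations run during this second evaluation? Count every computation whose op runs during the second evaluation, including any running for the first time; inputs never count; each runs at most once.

First evaluation (everything demanded from the output):
  v1 = absv(6) = 6
  v2 = add(6, 6) = 12
  v3 = max2(6, 12) = 12
  v4 = min2(12, 12) = 12
  v5 = mul(12, 12) = 144

Propagation after the edit:
  v1: runs — in4 6->0; result 0.
  v2: runs — in4 6->0; v1 6->0; result 0.
  v3: runs — v1 6->0; v2 12->0; result 0.
  v4: runs — v2 12->0; v3 12->0; result 0.
  v5: runs — v3 12->0; v4 12->0; result 0.

Computations that run: v1, v2, v3, v4, v5 — 5 in total.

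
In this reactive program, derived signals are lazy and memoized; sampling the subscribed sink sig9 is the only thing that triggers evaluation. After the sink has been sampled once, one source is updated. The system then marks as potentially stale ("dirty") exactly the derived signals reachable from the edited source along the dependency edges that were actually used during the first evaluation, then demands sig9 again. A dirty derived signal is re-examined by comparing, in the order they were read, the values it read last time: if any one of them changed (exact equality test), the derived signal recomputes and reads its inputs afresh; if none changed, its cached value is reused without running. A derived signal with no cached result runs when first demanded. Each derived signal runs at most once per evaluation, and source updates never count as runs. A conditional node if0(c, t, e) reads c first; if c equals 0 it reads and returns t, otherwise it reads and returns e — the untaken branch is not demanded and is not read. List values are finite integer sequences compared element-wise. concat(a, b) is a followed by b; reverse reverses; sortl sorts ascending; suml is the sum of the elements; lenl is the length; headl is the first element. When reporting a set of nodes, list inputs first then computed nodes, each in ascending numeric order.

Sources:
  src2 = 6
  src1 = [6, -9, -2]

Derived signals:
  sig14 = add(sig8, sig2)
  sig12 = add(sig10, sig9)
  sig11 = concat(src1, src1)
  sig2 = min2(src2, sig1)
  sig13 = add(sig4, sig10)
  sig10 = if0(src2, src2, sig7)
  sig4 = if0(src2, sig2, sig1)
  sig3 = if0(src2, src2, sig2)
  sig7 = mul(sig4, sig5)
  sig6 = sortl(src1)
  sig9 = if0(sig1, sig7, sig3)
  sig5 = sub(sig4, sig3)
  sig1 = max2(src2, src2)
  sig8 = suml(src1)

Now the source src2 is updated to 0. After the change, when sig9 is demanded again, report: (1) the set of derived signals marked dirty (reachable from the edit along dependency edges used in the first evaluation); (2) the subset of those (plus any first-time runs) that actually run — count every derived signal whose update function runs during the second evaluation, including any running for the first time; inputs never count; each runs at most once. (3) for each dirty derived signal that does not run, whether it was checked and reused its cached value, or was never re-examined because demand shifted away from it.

First demand of the output computes:
  sig1 = max2(6, 6) = 6
  sig2 = min2(6, 6) = 6
  sig3 = if0(src2=6 -> else branch sig2) = 6
  sig9 = if0(sig1=6 -> else branch sig3) = 6

After the edit, cleaning proceeds:
  sig1: a read changed (src2 6->0; src2 6->0) — executes, giving 0.
  sig2: a read changed (src2 6->0; sig1 6->0) — executes, giving 0.
  sig3: a read changed (src2 6->0; sig2 6->0) — executes, giving 0.
  sig4: had never run; runs now, result 0.
  sig5: had never run; runs now, result 0.
  sig7: had never run; runs now, result 0.
  sig9: a read changed (sig1 6->0; sig3 6->0) — executes, giving 0.

Note the branch switch — sig4, sig5, sig7 had no cache and run now for the first time.

The edit dirties: sig1, sig2, sig3, sig9.
7 derived signals run: sig1, sig2, sig3, sig4, sig5, sig7, sig9.
No dirty derived signal escaped a run.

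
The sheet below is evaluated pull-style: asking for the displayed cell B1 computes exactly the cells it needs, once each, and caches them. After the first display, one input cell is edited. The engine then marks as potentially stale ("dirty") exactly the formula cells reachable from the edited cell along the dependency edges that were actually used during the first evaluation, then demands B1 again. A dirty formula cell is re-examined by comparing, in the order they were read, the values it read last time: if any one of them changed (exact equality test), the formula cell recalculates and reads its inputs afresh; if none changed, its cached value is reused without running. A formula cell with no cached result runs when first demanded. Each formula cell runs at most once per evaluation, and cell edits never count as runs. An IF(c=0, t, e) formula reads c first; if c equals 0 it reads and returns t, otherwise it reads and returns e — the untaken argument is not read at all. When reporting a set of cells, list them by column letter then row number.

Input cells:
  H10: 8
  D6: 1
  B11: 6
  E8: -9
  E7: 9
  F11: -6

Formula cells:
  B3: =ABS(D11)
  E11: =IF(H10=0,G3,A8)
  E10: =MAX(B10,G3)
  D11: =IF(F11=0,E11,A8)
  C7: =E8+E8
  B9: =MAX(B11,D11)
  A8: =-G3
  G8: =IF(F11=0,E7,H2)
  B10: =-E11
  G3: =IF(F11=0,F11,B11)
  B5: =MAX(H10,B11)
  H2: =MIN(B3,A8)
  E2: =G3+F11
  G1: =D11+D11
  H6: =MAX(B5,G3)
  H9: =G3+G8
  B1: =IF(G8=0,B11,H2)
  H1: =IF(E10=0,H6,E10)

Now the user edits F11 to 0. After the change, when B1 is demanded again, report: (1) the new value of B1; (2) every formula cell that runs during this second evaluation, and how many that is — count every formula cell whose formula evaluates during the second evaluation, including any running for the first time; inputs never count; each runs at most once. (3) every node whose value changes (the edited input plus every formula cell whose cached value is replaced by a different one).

First demand of the output computes:
  G3 = IF(F11=0: F11=-6 -> else branch B11) = 6
  A8 = -(6) = -6
  D11 = IF(F11=0: F11=-6 -> else branch A8) = -6
  B3 = ABS(-6) = 6
  H2 = MIN(6, -6) = -6
  G8 = IF(F11=0: F11=-6 -> else branch H2) = -6
  B1 = IF(G8=0: G8=-6 -> else branch H2) = -6

After the edit, cleaning proceeds:
  G3: a read changed (F11 -6->0) — executes, giving 0.
  A8: a read changed (G3 6->0) — executes, giving 0.
  E11: had never run; runs now, result 0.
  D11: a read changed (F11 -6->0; A8 -6->0) — executes, giving 0.
  B3: a read changed (D11 -6->0) — executes, giving 0.
  H2: a read changed (B3 6->0; A8 -6->0) — executes, giving 0.
  G8: a read changed (F11 -6->0; H2 -6->0) — executes, giving 9.
  B1: a read changed (G8 -6->9; H2 -6->0) — executes, giving 0.

Note the branch switch — E11 had no cache and runs now for the first time.

Demanding B1 again yields 0.
8 formula cells run: A8, B1, B3, D11, E11, G3, G8, H2.
The nodes whose values change: A8, B1, B3, D11, F11, G3, G8, H2.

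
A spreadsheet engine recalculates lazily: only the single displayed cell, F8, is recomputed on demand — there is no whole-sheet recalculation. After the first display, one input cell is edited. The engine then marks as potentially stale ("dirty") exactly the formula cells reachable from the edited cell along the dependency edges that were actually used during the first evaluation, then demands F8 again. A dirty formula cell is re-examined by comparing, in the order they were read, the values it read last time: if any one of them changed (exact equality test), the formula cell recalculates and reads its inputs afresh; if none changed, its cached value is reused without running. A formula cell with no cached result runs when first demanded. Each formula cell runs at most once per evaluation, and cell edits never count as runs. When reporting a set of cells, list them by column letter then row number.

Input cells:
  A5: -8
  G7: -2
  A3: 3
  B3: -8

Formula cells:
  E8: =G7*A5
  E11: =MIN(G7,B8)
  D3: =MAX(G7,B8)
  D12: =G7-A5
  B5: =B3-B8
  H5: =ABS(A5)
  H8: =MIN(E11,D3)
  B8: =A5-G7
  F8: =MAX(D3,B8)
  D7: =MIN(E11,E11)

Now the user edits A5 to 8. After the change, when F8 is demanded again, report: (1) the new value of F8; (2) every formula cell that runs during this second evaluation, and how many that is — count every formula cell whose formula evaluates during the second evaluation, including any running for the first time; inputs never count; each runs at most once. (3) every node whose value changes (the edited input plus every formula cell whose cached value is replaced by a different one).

First evaluation (everything demanded from the output):
  B8 = -8 - -2 = -6
  D3 = MAX(-2, -6) = -2
  F8 = MAX(-2, -6) = -2

Propagation after the edit:
  B8: runs — A5 -8->8; result 10.
  D3: runs — B8 -6->10; result 10.
  F8: runs — D3 -2->10; B8 -6->10; result 10.

New value of F8: 10.
Formula cells that run: B8, D3, F8 — 3 in total.
Values that change: A5, B8, D3, F8.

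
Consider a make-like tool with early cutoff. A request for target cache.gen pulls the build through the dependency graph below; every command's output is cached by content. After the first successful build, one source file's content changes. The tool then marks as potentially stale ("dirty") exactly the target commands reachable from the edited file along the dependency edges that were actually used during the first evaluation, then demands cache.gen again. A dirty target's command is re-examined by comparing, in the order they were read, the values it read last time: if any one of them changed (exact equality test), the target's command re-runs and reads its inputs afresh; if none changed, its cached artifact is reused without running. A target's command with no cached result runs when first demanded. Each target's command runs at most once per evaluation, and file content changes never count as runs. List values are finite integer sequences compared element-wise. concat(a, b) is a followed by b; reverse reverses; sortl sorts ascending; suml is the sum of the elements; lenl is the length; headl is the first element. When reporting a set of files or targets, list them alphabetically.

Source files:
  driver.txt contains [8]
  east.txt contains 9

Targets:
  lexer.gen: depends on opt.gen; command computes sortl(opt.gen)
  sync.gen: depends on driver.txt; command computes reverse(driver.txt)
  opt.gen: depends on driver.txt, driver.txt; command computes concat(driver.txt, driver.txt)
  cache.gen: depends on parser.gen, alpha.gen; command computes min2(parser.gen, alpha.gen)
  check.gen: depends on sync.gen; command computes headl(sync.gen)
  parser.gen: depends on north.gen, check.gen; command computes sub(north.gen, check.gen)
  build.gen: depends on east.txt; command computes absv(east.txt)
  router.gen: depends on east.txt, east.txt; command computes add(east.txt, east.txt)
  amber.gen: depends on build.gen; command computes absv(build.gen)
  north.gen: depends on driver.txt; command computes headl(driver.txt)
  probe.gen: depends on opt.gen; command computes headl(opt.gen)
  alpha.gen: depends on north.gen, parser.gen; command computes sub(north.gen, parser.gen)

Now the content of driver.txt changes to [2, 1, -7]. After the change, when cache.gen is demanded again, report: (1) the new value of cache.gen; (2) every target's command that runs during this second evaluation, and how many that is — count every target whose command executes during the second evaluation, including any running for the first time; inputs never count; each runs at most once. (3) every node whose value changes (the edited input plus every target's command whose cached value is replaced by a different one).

First demand of the output computes:
  north.gen = headl([8]) = 8
  sync.gen = reverse([8]) = [8]
  check.gen = headl([8]) = 8
  parser.gen = sub(8, 8) = 0
  alpha.gen = sub(8, 0) = 8
  cache.gen = min2(0, 8) = 0

After the edit, cleaning proceeds:
  north.gen: a read changed (driver.txt [8]->[2, 1, -7]) — executes, giving 2.
  sync.gen: a read changed (driver.txt [8]->[2, 1, -7]) — executes, giving [-7, 1, 2].
  check.gen: a read changed (sync.gen [8]->[-7, 1, 2]) — executes, giving -7.
  parser.gen: a read changed (north.gen 8->2; check.gen 8->-7) — executes, giving 9.
  alpha.gen: a read changed (north.gen 8->2; parser.gen 0->9) — executes, giving -7.
  cache.gen: a read changed (parser.gen 0->9; alpha.gen 8->-7) — executes, giving -7.

Demanding cache.gen again yields -7.
6 target commands run: alpha.gen, cache.gen, check.gen, north.gen, parser.gen, sync.gen.
The nodes whose values change: alpha.gen, cache.gen, check.gen, driver.txt, north.gen, parser.gen, sync.gen.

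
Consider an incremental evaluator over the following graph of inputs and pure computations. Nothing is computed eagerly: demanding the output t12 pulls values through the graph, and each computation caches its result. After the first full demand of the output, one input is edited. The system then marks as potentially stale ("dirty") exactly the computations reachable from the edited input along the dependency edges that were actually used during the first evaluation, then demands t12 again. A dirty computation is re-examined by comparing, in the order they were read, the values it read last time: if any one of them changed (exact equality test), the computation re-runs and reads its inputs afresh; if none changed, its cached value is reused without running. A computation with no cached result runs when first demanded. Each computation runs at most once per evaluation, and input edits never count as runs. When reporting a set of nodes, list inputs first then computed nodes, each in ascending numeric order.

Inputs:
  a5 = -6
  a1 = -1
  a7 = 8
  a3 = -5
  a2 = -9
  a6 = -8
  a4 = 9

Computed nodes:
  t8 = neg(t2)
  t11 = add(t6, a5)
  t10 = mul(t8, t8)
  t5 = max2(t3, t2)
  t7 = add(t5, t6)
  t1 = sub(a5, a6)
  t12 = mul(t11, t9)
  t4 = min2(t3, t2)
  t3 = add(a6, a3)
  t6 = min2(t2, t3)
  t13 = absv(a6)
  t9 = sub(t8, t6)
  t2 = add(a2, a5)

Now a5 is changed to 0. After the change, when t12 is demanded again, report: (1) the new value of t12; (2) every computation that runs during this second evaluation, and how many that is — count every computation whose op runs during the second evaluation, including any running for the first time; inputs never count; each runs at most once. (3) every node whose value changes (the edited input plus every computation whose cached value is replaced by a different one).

t12 now evaluates to -286.
Run set: t2, t6, t8, t9, t11, t12 (6 run).
Changed values: a5, t2, t6, t8, t9, t11, t12.

Initial pass — values computed on the first demand:
  t2 = add(-9, -6) = -15
  t3 = add(-8, -5) = -13
  t6 = min2(-15, -13) = -15
  t8 = neg(-15) = 15
  t9 = sub(15, -15) = 30
  t11 = add(-15, -6) = -21
  t12 = mul(-21, 30) = -630

Second demand — change propagation:
  t2: re-runs because a5 -6->0; new result -9.
  t6: re-runs because t2 -15->-9; new result -13.
  t8: re-runs because t2 -15->-9; new result 9.
  t9: re-runs because t8 15->9; t6 -15->-13; new result 22.
  t11: re-runs because t6 -15->-13; a5 -6->0; new result -13.
  t12: re-runs because t11 -21->-13; t9 30->22; new result -286.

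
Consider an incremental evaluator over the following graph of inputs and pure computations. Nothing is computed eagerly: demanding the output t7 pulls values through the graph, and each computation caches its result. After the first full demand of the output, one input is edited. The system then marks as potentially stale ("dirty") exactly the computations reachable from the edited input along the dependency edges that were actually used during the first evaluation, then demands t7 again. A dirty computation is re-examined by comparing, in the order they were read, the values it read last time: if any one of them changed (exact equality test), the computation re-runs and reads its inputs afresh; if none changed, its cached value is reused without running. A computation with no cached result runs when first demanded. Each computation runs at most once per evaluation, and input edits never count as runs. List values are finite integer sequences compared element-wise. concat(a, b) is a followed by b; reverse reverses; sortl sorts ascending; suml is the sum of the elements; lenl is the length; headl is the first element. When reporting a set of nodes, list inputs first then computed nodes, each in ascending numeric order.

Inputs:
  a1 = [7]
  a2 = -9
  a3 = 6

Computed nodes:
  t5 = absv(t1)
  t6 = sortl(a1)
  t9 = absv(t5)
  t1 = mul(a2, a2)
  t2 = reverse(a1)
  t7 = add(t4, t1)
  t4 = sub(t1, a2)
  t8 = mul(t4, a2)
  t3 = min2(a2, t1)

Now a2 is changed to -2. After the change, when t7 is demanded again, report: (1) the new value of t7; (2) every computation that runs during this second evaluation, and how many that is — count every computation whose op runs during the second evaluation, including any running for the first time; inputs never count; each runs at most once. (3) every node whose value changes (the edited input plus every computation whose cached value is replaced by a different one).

t7 now evaluates to 10.
Run set: t1, t4, t7 (3 run).
Changed values: a2, t1, t4, t7.

Initial pass — values computed on the first demand:
  t1 = mul(-9, -9) = 81
  t4 = sub(81, -9) = 90
  t7 = add(90, 81) = 171

Second demand — change propagation:
  t1: re-runs because a2 -9->-2; a2 -9->-2; new result 4.
  t4: re-runs because t1 81->4; a2 -9->-2; new result 6.
  t7: re-runs because t4 90->6; t1 81->4; new result 10.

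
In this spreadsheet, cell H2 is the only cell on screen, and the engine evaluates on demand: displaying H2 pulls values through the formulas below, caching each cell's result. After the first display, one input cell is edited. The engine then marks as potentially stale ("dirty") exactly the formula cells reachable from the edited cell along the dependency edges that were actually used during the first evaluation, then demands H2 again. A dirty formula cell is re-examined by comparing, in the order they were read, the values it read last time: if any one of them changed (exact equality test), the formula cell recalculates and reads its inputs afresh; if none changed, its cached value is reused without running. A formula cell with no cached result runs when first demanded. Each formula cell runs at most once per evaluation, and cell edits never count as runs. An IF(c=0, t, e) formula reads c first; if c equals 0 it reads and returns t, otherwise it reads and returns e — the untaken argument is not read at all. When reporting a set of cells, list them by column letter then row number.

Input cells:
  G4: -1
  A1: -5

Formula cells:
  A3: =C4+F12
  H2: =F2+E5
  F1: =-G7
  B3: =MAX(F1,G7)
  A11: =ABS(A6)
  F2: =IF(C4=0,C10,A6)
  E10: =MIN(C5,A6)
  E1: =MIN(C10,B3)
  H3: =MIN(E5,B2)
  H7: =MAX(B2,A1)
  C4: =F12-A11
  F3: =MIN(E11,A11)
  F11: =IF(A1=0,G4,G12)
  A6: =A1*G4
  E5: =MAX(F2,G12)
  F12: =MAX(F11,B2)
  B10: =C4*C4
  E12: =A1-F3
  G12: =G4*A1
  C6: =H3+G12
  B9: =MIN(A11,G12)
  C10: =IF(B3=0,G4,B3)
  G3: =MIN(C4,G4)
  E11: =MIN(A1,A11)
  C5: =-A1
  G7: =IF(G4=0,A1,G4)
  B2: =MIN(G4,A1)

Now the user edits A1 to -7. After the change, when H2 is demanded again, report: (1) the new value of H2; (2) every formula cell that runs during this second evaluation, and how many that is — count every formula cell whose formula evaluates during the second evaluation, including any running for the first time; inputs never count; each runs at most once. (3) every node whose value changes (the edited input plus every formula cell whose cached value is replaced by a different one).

Initial pass — values computed on the first demand:
  A6 = -5 * -1 = 5
  A11 = ABS(5) = 5
  B2 = MIN(-1, -5) = -5
  G7 = IF(G4=0: G4=-1 -> else branch G4) = -1
  F1 = -(-1) = 1
  B3 = MAX(1, -1) = 1
  C10 = IF(B3=0: B3=1 -> else branch B3) = 1
  G12 = -1 * -5 = 5
  F11 = IF(A1=0: A1=-5 -> else branch G12) = 5
  F12 = MAX(5, -5) = 5
  C4 = 5 - 5 = 0
  F2 = IF(C4=0: C4=0 -> then branch C10) = 1
  E5 = MAX(1, 5) = 5
  H2 = 1 + 5 = 6

Second demand — change propagation:
  A6: re-runs because A1 -5->-7; new result 7.
  A11: re-runs because A6 5->7; new result 7.
  B2: re-runs because A1 -5->-7; new result -7.
  G12: re-runs because A1 -5->-7; new result 7.
  F11: re-runs because A1 -5->-7; G12 5->7; new result 7.
  F12: re-runs because F11 5->7; B2 -5->-7; new result 7.
  C4: re-runs because F12 5->7; A11 5->7; new result 0 (unchanged).
  F2: re-examined; everything it read last time is the same (C4 unchanged, C10 unchanged) — cache 1 kept, no run.
  E5: re-runs because G12 5->7; new result 7.
  H2: re-runs because E5 5->7; new result 8.

The important point: at F2 every value read last time is unchanged, so the dirty flag clears without a run.

H2 now evaluates to 8.
Run set: A6, A11, B2, C4, E5, F11, F12, G12, H2 (9 run).
Changed values: A1, A6, A11, B2, E5, F11, F12, G12, H2.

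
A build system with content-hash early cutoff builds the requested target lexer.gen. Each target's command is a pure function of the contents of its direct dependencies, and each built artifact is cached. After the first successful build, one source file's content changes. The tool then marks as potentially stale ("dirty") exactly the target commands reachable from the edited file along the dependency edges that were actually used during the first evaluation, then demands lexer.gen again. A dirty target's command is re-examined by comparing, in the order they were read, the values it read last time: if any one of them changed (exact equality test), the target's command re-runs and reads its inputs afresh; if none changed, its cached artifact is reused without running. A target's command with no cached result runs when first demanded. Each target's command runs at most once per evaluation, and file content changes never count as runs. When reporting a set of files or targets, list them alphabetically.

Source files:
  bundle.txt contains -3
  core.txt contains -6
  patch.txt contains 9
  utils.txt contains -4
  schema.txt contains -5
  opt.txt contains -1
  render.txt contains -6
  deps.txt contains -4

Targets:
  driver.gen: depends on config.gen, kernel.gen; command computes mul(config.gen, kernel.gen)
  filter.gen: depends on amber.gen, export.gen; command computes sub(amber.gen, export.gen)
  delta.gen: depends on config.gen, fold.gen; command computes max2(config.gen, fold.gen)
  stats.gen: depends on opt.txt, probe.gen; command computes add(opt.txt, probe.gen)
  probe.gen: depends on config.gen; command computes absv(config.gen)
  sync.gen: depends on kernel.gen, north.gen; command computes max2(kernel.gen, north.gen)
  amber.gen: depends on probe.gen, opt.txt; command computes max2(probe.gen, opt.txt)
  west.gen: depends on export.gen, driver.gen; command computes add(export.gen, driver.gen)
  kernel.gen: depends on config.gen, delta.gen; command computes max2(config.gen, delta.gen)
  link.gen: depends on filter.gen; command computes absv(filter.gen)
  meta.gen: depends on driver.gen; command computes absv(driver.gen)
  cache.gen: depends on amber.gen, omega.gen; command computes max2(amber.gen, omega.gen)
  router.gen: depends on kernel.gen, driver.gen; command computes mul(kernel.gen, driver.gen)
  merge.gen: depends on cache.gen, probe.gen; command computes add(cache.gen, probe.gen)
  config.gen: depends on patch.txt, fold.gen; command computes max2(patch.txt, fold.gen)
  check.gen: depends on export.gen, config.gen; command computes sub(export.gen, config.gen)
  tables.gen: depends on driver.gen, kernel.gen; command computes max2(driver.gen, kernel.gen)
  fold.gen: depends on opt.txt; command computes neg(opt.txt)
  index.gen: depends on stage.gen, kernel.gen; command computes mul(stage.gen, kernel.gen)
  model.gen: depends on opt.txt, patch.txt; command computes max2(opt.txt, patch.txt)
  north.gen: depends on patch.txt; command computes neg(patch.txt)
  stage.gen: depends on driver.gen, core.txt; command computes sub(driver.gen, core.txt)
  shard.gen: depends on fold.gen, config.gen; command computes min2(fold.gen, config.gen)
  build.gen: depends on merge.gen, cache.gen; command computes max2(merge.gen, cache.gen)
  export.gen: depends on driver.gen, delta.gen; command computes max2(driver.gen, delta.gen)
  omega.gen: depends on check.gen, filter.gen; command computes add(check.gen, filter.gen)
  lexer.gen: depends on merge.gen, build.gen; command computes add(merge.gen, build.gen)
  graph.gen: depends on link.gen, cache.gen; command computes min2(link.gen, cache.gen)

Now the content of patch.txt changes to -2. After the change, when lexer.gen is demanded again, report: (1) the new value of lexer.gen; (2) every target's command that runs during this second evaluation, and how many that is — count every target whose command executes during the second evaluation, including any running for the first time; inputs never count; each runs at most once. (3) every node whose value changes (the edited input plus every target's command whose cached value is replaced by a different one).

New value of lexer.gen: 4.
Target commands that run: amber.gen, build.gen, cache.gen, check.gen, config.gen, delta.gen, driver.gen, export.gen, filter.gen, kernel.gen, lexer.gen, merge.gen, omega.gen, probe.gen — 14 in total.
Values that change: amber.gen, build.gen, cache.gen, check.gen, config.gen, delta.gen, driver.gen, export.gen, filter.gen, kernel.gen, lexer.gen, merge.gen, patch.txt, probe.gen.

First evaluation (everything demanded from the output):
  fold.gen = neg(-1) = 1
  config.gen = max2(9, 1) = 9
  delta.gen = max2(9, 1) = 9
  kernel.gen = max2(9, 9) = 9
  driver.gen = mul(9, 9) = 81
  export.gen = max2(81, 9) = 81
  check.gen = sub(81, 9) = 72
  probe.gen = absv(9) = 9
  amber.gen = max2(9, -1) = 9
  filter.gen = sub(9, 81) = -72
  omega.gen = add(72, -72) = 0
  cache.gen = max2(9, 0) = 9
  merge.gen = add(9, 9) = 18
  build.gen = max2(18, 9) = 18
  lexer.gen = add(18, 18) = 36

Propagation after the edit:
  config.gen: runs — patch.txt 9->-2; result 1.
  delta.gen: runs — config.gen 9->1; result 1.
  kernel.gen: runs — config.gen 9->1; delta.gen 9->1; result 1.
  driver.gen: runs — config.gen 9->1; kernel.gen 9->1; result 1.
  export.gen: runs — driver.gen 81->1; delta.gen 9->1; result 1.
  check.gen: runs — export.gen 81->1; config.gen 9->1; result 0.
  probe.gen: runs — config.gen 9->1; result 1.
  amber.gen: runs — probe.gen 9->1; result 1.
  filter.gen: runs — amber.gen 9->1; export.gen 81->1; result 0.
  omega.gen: runs — check.gen 72->0; filter.gen -72->0; result 0 (same value as before).
  cache.gen: runs — amber.gen 9->1; result 1.
  merge.gen: runs — cache.gen 9->1; probe.gen 9->1; result 2.
  build.gen: runs — merge.gen 18->2; cache.gen 9->1; result 2.
  lexer.gen: runs — merge.gen 18->2; build.gen 18->2; result 4.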